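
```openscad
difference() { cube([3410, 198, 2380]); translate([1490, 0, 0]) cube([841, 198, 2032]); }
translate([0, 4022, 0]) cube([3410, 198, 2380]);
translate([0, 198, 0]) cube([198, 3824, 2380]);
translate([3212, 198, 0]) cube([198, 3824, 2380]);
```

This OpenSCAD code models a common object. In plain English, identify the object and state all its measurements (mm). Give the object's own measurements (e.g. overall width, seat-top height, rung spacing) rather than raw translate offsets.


A single room: four walls, each 2380 mm tall and 198 mm thick, enclosing an outside footprint 3410×4220 mm (x × y), no floor or roof. The front and back walls (−y and +y sides) run the full x-width; the side walls fit between their inner faces. A door opening 841 mm wide and 2032 mm tall is cut through the front wall from the floor up, its −x edge 1490 mm from the wall's −x end.


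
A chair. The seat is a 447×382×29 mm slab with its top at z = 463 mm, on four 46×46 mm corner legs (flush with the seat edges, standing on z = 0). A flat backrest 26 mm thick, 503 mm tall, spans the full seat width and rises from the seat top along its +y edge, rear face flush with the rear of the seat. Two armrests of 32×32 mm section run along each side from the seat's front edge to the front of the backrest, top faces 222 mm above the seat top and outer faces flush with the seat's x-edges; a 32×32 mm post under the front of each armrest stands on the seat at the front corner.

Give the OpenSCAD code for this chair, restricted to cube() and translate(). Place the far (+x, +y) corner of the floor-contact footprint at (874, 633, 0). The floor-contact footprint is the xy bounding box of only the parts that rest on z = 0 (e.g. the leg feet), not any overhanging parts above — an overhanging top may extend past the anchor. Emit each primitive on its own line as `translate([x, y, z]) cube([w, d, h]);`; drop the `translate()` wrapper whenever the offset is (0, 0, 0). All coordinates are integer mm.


// leg_h = 463 - 29 = 434
// arm post h = 222 - 32 = 190
translate([427, 251, 434]) cube([447, 382, 29]);
translate([427, 251, 0]) cube([46, 46, 434]);
translate([828, 251, 0]) cube([46, 46, 434]);
translate([427, 587, 0]) cube([46, 46, 434]);
translate([828, 587, 0]) cube([46, 46, 434]);
translate([427, 607, 463]) cube([447, 26, 503]);
translate([427, 251, 653]) cube([32, 356, 32]);
translate([842, 251, 653]) cube([32, 356, 32]);
translate([427, 251, 463]) cube([32, 32, 190]);
translate([842, 251, 463]) cube([32, 32, 190]);


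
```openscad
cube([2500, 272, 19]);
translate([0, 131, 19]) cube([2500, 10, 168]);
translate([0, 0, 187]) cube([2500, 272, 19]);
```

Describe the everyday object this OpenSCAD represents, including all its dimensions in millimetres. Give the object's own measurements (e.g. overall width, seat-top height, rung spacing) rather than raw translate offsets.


An I-beam lying along x, 2500 mm long. Overall section height 206 mm. Two flanges 272 mm wide (y) and 19 mm thick, one on the floor and one at the top; a web 10 mm thick runs between them, centred on the flange width.


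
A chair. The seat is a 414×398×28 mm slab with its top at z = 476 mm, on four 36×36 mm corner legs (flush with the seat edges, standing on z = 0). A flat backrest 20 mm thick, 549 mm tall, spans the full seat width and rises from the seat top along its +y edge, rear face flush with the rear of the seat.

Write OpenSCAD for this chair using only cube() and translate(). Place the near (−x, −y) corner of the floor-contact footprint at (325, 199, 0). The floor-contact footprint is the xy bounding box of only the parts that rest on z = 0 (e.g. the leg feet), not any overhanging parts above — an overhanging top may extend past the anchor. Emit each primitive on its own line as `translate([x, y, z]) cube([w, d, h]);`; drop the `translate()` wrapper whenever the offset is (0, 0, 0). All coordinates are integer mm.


translate([325, 199, 448]) cube([414, 398, 28]);
translate([325, 199, 0]) cube([36, 36, 448]);
translate([703, 199, 0]) cube([36, 36, 448]);
translate([325, 561, 0]) cube([36, 36, 448]);
translate([703, 561, 0]) cube([36, 36, 448]);
translate([325, 577, 476]) cube([414, 20, 549]);


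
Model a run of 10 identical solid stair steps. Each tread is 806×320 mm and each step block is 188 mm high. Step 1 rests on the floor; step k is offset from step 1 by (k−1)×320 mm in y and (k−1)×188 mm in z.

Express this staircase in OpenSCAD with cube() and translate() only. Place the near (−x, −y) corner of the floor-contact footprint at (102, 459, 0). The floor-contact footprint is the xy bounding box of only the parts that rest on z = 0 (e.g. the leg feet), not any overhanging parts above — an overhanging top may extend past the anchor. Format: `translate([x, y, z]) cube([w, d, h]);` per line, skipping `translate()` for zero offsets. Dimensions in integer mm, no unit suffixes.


translate([102, 459, 0]) cube([806, 320, 188]);
translate([102, 779, 188]) cube([806, 320, 188]);
translate([102, 1099, 376]) cube([806, 320, 188]);
translate([102, 1419, 564]) cube([806, 320, 188]);
translate([102, 1739, 752]) cube([806, 320, 188]);
translate([102, 2059, 940]) cube([806, 320, 188]);
translate([102, 2379, 1128]) cube([806, 320, 188]);
translate([102, 2699, 1316]) cube([806, 320, 188]);
translate([102, 3019, 1504]) cube([806, 320, 188]);
translate([102, 3339, 1692]) cube([806, 320, 188]);


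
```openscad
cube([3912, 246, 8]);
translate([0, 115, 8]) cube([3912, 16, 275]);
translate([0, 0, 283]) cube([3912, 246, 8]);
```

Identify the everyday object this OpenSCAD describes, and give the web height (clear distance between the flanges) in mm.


An I-beam. The web height is 275 mm.

Two wide flanges with a thin centred web — an I-beam. Overall 291 mm minus two 8 mm flanges gives a web of 291 − 2·8 = 275 mm.


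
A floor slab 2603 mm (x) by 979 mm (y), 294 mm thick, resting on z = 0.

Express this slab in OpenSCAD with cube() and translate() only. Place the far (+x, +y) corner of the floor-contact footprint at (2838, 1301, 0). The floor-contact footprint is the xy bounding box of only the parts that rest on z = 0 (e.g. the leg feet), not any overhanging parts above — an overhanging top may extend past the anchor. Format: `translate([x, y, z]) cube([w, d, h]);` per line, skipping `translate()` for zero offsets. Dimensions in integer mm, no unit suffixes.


translate([235, 322, 0]) cube([2603, 979, 294]);


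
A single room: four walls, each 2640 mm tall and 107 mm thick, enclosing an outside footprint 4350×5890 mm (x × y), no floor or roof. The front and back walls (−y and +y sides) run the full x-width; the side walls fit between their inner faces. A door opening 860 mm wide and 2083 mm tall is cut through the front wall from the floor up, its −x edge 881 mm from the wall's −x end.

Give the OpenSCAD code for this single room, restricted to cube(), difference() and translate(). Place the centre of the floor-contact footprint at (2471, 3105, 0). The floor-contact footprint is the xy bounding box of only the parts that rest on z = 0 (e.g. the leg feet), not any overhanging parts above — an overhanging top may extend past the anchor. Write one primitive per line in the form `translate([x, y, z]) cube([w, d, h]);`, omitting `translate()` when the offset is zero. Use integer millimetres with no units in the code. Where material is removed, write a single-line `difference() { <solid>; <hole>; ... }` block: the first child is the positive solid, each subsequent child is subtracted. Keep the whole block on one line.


difference() { translate([296, 160, 0]) cube([4350, 107, 2640]); translate([1177, 160, 0]) cube([860, 107, 2083]); }
translate([296, 5943, 0]) cube([4350, 107, 2640]);
translate([296, 267, 0]) cube([107, 5676, 2640]);
translate([4539, 267, 0]) cube([107, 5676, 2640]);


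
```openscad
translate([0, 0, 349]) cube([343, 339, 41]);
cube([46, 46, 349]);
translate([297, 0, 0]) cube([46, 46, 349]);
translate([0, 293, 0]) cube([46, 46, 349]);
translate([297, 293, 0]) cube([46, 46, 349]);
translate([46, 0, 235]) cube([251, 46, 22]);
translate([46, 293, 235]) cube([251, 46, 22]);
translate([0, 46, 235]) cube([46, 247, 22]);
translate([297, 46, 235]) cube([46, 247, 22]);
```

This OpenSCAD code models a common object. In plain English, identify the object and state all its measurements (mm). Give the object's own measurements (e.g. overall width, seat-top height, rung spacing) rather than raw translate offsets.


A four-legged stool. The seat is a 343×339×41 mm slab whose top surface is at z = 390 mm; four square legs, each 46×46 mm in cross-section, run from the floor (z = 0) to the underside of the seat, each flush with a corner of the seat. Four stretchers, 46 mm wide and 22 mm tall, connect adjacent legs with their undersides at z = 235 mm, each running between the inner faces of the legs it joins and aligned with the legs' outer faces on the other axis.


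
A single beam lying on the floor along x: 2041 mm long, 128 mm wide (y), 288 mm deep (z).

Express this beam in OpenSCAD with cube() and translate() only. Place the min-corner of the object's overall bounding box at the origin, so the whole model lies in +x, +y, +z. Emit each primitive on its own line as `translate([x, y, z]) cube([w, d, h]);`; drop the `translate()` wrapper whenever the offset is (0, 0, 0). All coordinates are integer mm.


cube([2041, 128, 288]);


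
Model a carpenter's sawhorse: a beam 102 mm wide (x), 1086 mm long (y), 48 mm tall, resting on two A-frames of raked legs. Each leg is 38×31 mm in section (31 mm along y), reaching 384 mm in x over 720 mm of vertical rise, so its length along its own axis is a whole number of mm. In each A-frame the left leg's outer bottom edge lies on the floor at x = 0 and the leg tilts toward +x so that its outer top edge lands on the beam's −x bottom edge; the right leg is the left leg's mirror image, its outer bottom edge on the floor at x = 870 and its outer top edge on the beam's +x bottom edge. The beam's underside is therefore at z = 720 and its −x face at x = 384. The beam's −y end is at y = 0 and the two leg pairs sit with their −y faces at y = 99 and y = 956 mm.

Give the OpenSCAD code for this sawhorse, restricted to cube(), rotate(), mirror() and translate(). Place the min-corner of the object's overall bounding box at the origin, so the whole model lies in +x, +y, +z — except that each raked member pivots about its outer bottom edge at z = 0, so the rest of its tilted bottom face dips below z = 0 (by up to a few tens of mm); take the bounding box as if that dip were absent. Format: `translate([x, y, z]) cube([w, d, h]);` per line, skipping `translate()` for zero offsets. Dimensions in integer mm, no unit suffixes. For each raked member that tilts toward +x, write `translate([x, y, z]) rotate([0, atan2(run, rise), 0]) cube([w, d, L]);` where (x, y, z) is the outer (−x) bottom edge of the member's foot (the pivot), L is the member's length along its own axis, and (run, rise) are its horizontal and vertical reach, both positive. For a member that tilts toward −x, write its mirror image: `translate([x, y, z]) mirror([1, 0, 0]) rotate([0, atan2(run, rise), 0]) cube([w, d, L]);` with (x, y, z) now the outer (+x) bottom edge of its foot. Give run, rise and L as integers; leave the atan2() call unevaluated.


translate([384, 0, 720]) cube([102, 1086, 48]);
translate([0, 99, 0]) rotate([0, atan2(384, 720), 0]) cube([38, 31, 816]);
translate([870, 99, 0]) mirror([1, 0, 0]) rotate([0, atan2(384, 720), 0]) cube([38, 31, 816]);
translate([0, 956, 0]) rotate([0, atan2(384, 720), 0]) cube([38, 31, 816]);
translate([870, 956, 0]) mirror([1, 0, 0]) rotate([0, atan2(384, 720), 0]) cube([38, 31, 816]);


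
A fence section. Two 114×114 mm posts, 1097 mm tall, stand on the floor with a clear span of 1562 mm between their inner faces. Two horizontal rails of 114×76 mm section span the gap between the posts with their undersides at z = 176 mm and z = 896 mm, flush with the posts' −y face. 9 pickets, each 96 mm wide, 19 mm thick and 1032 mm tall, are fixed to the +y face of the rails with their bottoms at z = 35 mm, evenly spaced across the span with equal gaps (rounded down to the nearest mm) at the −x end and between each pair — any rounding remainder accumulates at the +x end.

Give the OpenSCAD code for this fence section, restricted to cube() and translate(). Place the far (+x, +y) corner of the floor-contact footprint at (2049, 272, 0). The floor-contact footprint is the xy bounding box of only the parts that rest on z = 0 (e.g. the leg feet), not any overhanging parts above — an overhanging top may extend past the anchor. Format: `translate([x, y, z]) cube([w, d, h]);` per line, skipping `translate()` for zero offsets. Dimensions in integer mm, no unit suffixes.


translate([259, 158, 0]) cube([114, 114, 1097]);
translate([1935, 158, 0]) cube([114, 114, 1097]);
translate([373, 158, 176]) cube([1562, 114, 76]);
translate([373, 158, 896]) cube([1562, 114, 76]);
translate([442, 272, 35]) cube([96, 19, 1032]);
translate([607, 272, 35]) cube([96, 19, 1032]);
translate([772, 272, 35]) cube([96, 19, 1032]);
translate([937, 272, 35]) cube([96, 19, 1032]);
translate([1102, 272, 35]) cube([96, 19, 1032]);
translate([1267, 272, 35]) cube([96, 19, 1032]);
translate([1432, 272, 35]) cube([96, 19, 1032]);
translate([1597, 272, 35]) cube([96, 19, 1032]);
translate([1762, 272, 35]) cube([96, 19, 1032]);


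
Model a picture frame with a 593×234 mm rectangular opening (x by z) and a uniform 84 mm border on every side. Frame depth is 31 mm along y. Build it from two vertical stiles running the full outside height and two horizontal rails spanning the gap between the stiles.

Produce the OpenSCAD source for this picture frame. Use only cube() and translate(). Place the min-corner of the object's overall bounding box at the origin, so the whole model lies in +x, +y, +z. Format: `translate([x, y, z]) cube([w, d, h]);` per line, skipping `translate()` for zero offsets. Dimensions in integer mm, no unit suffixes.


cube([84, 31, 402]);
translate([677, 0, 0]) cube([84, 31, 402]);
translate([84, 0, 0]) cube([593, 31, 84]);
translate([84, 0, 318]) cube([593, 31, 84]);


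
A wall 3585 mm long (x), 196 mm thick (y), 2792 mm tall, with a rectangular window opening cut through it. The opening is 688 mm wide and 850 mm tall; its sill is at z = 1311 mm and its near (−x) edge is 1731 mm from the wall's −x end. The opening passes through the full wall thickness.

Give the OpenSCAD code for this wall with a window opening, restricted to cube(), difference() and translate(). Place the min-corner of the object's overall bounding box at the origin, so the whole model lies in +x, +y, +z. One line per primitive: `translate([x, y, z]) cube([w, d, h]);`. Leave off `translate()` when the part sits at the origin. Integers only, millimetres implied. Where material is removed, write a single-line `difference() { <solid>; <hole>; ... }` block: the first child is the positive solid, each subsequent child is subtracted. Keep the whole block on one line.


difference() { cube([3585, 196, 2792]); translate([1731, 0, 1311]) cube([688, 196, 850]); }


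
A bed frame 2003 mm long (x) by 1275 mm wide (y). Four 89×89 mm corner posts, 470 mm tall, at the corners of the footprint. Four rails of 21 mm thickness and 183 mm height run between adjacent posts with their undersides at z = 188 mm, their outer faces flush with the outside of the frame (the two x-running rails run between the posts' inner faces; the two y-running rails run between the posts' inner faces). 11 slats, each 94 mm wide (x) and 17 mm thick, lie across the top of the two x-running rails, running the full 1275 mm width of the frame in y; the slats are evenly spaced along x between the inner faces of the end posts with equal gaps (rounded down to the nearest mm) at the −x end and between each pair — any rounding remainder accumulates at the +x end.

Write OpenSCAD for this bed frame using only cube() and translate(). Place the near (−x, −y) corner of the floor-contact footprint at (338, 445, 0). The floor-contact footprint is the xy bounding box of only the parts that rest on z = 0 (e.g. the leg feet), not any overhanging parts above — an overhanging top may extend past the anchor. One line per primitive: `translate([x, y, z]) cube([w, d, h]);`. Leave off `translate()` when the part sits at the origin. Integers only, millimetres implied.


translate([338, 445, 0]) cube([89, 89, 470]);
translate([338, 1631, 0]) cube([89, 89, 470]);
translate([2252, 445, 0]) cube([89, 89, 470]);
translate([2252, 1631, 0]) cube([89, 89, 470]);
translate([427, 445, 188]) cube([1825, 21, 183]);
translate([427, 1699, 188]) cube([1825, 21, 183]);
translate([338, 534, 188]) cube([21, 1097, 183]);
translate([2320, 534, 188]) cube([21, 1097, 183]);
translate([492, 445, 371]) cube([94, 1275, 17]);
translate([651, 445, 371]) cube([94, 1275, 17]);
translate([810, 445, 371]) cube([94, 1275, 17]);
translate([969, 445, 371]) cube([94, 1275, 17]);
translate([1128, 445, 371]) cube([94, 1275, 17]);
translate([1287, 445, 371]) cube([94, 1275, 17]);
translate([1446, 445, 371]) cube([94, 1275, 17]);
translate([1605, 445, 371]) cube([94, 1275, 17]);
translate([1764, 445, 371]) cube([94, 1275, 17]);
translate([1923, 445, 371]) cube([94, 1275, 17]);
translate([2082, 445, 371]) cube([94, 1275, 17]);


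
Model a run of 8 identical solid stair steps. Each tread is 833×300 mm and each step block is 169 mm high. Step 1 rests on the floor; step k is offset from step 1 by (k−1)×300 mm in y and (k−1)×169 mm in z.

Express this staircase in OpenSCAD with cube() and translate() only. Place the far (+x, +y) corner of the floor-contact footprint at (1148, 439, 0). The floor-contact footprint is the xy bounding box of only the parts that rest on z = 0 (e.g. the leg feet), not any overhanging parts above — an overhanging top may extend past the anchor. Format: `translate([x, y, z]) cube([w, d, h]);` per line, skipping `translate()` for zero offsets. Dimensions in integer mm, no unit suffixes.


translate([315, 139, 0]) cube([833, 300, 169]);
translate([315, 439, 169]) cube([833, 300, 169]);
translate([315, 739, 338]) cube([833, 300, 169]);
translate([315, 1039, 507]) cube([833, 300, 169]);
translate([315, 1339, 676]) cube([833, 300, 169]);
translate([315, 1639, 845]) cube([833, 300, 169]);
translate([315, 1939, 1014]) cube([833, 300, 169]);
translate([315, 2239, 1183]) cube([833, 300, 169]);


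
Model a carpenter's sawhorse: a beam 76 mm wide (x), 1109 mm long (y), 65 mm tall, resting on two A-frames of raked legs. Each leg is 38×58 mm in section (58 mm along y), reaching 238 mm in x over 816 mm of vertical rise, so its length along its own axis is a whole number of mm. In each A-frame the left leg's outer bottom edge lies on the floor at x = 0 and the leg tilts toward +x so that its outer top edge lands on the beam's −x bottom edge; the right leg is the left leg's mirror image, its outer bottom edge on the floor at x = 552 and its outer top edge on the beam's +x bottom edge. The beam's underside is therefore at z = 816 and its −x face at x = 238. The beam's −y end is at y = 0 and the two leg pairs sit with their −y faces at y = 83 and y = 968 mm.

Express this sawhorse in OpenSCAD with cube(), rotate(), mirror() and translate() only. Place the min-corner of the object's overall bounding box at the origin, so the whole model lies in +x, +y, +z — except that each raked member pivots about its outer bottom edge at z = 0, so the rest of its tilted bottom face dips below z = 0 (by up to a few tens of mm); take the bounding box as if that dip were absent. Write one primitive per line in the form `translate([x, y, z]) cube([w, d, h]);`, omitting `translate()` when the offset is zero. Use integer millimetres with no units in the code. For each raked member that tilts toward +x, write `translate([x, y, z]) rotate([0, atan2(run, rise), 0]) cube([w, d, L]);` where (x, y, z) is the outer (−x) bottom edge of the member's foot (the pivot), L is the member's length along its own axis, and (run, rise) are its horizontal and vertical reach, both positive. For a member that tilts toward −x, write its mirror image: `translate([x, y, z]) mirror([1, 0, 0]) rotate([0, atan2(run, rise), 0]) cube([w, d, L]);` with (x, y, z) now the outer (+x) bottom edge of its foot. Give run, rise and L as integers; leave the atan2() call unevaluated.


translate([238, 0, 816]) cube([76, 1109, 65]);
translate([0, 83, 0]) rotate([0, atan2(238, 816), 0]) cube([38, 58, 850]);
translate([552, 83, 0]) mirror([1, 0, 0]) rotate([0, atan2(238, 816), 0]) cube([38, 58, 850]);
translate([0, 968, 0]) rotate([0, atan2(238, 816), 0]) cube([38, 58, 850]);
translate([552, 968, 0]) mirror([1, 0, 0]) rotate([0, atan2(238, 816), 0]) cube([38, 58, 850]);


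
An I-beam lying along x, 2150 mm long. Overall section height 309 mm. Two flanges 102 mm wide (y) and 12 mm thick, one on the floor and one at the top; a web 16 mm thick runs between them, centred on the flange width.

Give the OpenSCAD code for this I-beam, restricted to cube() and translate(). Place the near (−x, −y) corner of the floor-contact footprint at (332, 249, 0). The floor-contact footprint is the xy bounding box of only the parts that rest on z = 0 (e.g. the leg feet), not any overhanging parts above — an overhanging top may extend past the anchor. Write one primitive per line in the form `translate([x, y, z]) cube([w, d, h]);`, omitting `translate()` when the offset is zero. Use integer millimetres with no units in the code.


translate([332, 249, 0]) cube([2150, 102, 12]);
translate([332, 292, 12]) cube([2150, 16, 285]);
translate([332, 249, 297]) cube([2150, 102, 12]);


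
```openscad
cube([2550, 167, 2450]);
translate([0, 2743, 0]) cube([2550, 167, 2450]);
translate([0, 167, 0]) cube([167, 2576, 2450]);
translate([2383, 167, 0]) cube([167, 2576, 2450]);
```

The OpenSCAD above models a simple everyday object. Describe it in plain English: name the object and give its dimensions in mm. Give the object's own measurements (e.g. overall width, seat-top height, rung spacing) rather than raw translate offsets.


The wall frame of a small rectangular building: four walls, each 2450 mm tall and 167 mm thick, enclosing a footprint 2550 mm (x) by 2910 mm (y) outside-to-outside, with no floor or roof. The front and back walls (the −y and +y sides) span the full width; the two side walls fit between them.


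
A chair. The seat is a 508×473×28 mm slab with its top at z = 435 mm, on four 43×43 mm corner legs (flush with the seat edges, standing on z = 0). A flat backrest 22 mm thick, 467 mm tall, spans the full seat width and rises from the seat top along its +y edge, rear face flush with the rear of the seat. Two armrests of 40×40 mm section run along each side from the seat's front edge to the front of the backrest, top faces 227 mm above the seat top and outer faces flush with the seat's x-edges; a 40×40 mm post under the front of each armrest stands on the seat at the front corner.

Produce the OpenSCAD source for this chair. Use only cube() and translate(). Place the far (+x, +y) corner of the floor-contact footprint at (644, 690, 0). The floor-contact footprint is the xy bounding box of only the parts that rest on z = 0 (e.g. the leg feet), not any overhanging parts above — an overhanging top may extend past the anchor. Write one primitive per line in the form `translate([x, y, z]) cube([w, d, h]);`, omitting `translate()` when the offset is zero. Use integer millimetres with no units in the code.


translate([136, 217, 407]) cube([508, 473, 28]);
translate([136, 217, 0]) cube([43, 43, 407]);
translate([601, 217, 0]) cube([43, 43, 407]);
translate([136, 647, 0]) cube([43, 43, 407]);
translate([601, 647, 0]) cube([43, 43, 407]);
translate([136, 668, 435]) cube([508, 22, 467]);
translate([136, 217, 622]) cube([40, 451, 40]);
translate([604, 217, 622]) cube([40, 451, 40]);
translate([136, 217, 435]) cube([40, 40, 187]);
translate([604, 217, 435]) cube([40, 40, 187]);


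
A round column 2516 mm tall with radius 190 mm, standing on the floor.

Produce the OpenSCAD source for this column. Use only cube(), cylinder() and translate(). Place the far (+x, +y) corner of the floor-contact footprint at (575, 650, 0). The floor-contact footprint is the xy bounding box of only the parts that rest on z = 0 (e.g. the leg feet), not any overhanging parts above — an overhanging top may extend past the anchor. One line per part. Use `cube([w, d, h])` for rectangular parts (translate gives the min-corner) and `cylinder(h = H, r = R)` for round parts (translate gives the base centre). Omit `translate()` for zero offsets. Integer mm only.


translate([385, 460, 0]) cylinder(h = 2516, r = 190);


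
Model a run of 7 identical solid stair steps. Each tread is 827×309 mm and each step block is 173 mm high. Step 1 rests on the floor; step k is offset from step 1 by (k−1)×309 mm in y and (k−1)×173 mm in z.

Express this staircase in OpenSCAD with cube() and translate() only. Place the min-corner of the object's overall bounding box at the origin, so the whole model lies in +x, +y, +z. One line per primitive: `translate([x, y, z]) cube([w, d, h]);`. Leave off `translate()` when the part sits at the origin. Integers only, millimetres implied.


cube([827, 309, 173]);
translate([0, 309, 173]) cube([827, 309, 173]);
translate([0, 618, 346]) cube([827, 309, 173]);
translate([0, 927, 519]) cube([827, 309, 173]);
translate([0, 1236, 692]) cube([827, 309, 173]);
translate([0, 1545, 865]) cube([827, 309, 173]);
translate([0, 1854, 1038]) cube([827, 309, 173]);


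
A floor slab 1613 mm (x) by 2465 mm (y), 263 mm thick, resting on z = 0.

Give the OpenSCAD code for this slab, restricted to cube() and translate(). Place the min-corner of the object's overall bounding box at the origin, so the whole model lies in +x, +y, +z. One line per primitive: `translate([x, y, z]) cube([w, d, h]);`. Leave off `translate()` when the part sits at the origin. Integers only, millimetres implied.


cube([1613, 2465, 263]);


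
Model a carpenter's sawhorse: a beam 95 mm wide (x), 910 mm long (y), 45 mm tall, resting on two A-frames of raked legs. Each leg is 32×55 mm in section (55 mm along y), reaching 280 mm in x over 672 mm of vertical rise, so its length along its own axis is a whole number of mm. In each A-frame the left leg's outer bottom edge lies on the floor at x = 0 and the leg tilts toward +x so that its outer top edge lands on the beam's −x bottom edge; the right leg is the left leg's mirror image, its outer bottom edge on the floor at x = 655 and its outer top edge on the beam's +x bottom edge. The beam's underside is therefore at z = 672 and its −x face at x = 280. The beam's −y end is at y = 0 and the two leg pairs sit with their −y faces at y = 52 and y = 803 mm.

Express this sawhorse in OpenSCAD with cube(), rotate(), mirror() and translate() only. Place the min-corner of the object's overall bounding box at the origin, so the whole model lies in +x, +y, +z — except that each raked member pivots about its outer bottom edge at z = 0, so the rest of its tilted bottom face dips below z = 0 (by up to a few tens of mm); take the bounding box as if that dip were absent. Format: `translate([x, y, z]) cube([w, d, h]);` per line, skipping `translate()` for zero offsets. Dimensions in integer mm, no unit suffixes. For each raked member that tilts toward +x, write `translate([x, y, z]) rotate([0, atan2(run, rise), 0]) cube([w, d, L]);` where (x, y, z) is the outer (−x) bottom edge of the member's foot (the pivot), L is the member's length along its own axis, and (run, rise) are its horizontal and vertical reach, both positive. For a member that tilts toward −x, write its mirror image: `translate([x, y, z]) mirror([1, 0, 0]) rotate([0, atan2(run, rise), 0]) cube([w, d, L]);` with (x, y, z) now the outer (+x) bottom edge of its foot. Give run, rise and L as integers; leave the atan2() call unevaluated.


translate([280, 0, 672]) cube([95, 910, 45]);
translate([0, 52, 0]) rotate([0, atan2(280, 672), 0]) cube([32, 55, 728]);
translate([655, 52, 0]) mirror([1, 0, 0]) rotate([0, atan2(280, 672), 0]) cube([32, 55, 728]);
translate([0, 803, 0]) rotate([0, atan2(280, 672), 0]) cube([32, 55, 728]);
translate([655, 803, 0]) mirror([1, 0, 0]) rotate([0, atan2(280, 672), 0]) cube([32, 55, 728]);


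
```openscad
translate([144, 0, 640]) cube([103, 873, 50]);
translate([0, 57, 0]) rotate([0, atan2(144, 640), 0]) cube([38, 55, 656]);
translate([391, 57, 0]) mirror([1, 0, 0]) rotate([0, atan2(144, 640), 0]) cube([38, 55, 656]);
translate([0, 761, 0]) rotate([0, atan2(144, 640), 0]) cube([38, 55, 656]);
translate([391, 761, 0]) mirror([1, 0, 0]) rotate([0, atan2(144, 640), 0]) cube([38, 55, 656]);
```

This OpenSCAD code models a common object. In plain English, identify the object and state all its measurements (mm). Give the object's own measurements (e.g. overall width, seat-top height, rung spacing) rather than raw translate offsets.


A sawhorse. A 103×873×50 mm beam (x, y, z) sits on two A-frame leg pairs. Each pair is two raked legs of 38×55 mm section (55 mm along y) splaying symmetrically in x. Each leg rises 640 mm vertically over 144 mm of horizontal reach and is 656 mm long along its own axis. Every leg's outer bottom edge rests on the floor and its outer top edge meets a bottom edge of the beam — the left legs (tilting toward +x) meet the beam's −x bottom edge, the right legs (their mirror images, tilting toward −x) meet its +x bottom edge — so the leg tops tuck under the beam, the beam's underside is 640 mm above the floor, and the feet are 391 mm apart outside-to-outside with the beam centred between them. The two leg pairs are set in 57 mm from either end of the beam.


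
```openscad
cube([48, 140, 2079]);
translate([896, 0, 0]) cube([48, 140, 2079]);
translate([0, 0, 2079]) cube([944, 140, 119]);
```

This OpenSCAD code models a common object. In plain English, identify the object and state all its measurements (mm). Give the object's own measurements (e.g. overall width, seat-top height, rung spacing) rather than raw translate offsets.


A door frame. The clear opening is 848 mm wide and 2079 mm high. Two 48 mm wide jambs, 140 mm deep, stand either side of the opening from the floor to the top of the opening. A 119 mm thick head sits across the top of both jambs, spanning the full outside width of the frame.


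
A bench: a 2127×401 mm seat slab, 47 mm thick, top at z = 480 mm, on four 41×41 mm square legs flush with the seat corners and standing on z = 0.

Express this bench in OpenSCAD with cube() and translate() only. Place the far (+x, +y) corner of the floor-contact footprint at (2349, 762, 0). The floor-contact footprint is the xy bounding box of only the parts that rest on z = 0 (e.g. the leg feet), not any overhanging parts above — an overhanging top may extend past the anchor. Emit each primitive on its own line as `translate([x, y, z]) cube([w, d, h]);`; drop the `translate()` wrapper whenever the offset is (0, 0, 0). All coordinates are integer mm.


// leg_h = 480 − 47 = 433
translate([222, 361, 433]) cube([2127, 401, 47]);
translate([222, 361, 0]) cube([41, 41, 433]);
translate([222, 721, 0]) cube([41, 41, 433]);
translate([2308, 361, 0]) cube([41, 41, 433]);
translate([2308, 721, 0]) cube([41, 41, 433]);


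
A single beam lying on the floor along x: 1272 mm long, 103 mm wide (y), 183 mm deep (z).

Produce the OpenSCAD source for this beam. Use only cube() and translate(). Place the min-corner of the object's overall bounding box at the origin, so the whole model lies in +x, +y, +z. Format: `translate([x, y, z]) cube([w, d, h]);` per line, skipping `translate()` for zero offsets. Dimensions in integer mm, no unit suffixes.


cube([1272, 103, 183]);


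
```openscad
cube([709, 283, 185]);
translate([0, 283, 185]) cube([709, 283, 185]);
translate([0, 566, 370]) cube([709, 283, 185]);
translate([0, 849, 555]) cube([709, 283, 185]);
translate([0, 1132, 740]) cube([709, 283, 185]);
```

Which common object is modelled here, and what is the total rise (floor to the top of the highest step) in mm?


A staircase. The total rise is 925 mm.

5 identical blocks, each offset up and back from the previous — a staircase. Each step is 185 mm tall and there are 5 of them, so the total rise is 5 × 185 = 925 mm.


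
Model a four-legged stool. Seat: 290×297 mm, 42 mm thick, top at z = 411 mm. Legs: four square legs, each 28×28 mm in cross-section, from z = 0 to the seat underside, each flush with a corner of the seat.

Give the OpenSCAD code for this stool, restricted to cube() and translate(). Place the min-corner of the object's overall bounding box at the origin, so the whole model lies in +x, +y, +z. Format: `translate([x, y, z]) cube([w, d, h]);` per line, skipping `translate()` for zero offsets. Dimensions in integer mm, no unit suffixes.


translate([0, 0, 369]) cube([290, 297, 42]);
cube([28, 28, 369]);
translate([262, 0, 0]) cube([28, 28, 369]);
translate([0, 269, 0]) cube([28, 28, 369]);
translate([262, 269, 0]) cube([28, 28, 369]);


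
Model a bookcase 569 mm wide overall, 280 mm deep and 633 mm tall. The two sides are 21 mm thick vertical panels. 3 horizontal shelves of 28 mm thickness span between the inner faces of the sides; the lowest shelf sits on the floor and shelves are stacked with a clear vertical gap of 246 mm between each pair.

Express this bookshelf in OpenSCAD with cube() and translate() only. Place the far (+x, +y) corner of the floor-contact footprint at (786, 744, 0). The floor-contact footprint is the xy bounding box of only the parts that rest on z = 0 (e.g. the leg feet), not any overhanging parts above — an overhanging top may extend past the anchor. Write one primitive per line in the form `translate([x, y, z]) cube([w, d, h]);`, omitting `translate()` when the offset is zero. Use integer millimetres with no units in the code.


translate([217, 464, 0]) cube([21, 280, 633]);
translate([765, 464, 0]) cube([21, 280, 633]);
translate([238, 464, 0]) cube([527, 280, 28]);
translate([238, 464, 274]) cube([527, 280, 28]);
translate([238, 464, 548]) cube([527, 280, 28]);


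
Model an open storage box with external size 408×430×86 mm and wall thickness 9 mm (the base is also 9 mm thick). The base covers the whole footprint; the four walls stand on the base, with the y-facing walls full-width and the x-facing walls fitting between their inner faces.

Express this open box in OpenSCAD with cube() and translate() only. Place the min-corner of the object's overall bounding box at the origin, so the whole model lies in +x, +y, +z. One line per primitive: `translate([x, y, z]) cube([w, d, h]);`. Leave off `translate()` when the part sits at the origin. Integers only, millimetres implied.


cube([408, 430, 9]);
translate([0, 0, 9]) cube([408, 9, 77]);
translate([0, 421, 9]) cube([408, 9, 77]);
translate([0, 9, 9]) cube([9, 412, 77]);
translate([399, 9, 9]) cube([9, 412, 77]);


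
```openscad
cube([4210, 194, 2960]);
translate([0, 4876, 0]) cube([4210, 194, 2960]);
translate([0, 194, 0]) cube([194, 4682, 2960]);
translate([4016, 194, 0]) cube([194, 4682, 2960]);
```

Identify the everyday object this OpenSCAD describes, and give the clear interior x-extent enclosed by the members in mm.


A house (or room) frame. The interior width is 3822 mm.

Four 2960 mm walls enclosing a rectangle with no floor or roof — a room or house frame. Outside width is 4210 mm and wall thickness is 194 mm, so the interior width is 4210 − 2 × 194 = 3822 mm.


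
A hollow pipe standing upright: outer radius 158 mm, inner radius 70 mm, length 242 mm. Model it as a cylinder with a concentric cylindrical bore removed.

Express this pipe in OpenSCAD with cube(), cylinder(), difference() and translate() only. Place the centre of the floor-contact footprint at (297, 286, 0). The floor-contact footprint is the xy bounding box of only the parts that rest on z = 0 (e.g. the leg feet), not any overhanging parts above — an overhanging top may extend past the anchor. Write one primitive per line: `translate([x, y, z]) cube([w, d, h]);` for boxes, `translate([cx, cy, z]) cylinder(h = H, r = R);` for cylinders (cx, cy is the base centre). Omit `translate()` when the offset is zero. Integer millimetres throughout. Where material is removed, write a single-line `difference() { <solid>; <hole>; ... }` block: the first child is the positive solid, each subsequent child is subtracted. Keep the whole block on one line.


difference() { translate([297, 286, 0]) cylinder(h = 242, r = 158); translate([297, 286, 0]) cylinder(h = 242, r = 70); }


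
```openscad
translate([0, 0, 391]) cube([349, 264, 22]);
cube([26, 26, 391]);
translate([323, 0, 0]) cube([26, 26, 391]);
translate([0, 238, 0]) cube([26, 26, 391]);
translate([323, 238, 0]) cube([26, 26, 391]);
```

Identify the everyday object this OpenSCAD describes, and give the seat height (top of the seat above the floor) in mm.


A stool. The seat height is 413 mm.

A 349×264×22 slab at z = 391 on four corner posts — a stool. The seat top is 391 + 22 = 413 mm.


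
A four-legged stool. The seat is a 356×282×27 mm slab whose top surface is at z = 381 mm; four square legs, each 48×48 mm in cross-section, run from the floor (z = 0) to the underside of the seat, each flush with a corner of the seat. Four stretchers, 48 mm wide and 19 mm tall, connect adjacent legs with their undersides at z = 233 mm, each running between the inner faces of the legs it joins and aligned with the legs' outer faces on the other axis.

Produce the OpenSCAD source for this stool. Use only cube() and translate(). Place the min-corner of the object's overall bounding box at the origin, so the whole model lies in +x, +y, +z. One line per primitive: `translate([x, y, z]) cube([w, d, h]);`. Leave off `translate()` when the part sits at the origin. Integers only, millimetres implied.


translate([0, 0, 354]) cube([356, 282, 27]);
cube([48, 48, 354]);
translate([308, 0, 0]) cube([48, 48, 354]);
translate([0, 234, 0]) cube([48, 48, 354]);
translate([308, 234, 0]) cube([48, 48, 354]);
translate([48, 0, 233]) cube([260, 48, 19]);
translate([48, 234, 233]) cube([260, 48, 19]);
translate([0, 48, 233]) cube([48, 186, 19]);
translate([308, 48, 233]) cube([48, 186, 19]);


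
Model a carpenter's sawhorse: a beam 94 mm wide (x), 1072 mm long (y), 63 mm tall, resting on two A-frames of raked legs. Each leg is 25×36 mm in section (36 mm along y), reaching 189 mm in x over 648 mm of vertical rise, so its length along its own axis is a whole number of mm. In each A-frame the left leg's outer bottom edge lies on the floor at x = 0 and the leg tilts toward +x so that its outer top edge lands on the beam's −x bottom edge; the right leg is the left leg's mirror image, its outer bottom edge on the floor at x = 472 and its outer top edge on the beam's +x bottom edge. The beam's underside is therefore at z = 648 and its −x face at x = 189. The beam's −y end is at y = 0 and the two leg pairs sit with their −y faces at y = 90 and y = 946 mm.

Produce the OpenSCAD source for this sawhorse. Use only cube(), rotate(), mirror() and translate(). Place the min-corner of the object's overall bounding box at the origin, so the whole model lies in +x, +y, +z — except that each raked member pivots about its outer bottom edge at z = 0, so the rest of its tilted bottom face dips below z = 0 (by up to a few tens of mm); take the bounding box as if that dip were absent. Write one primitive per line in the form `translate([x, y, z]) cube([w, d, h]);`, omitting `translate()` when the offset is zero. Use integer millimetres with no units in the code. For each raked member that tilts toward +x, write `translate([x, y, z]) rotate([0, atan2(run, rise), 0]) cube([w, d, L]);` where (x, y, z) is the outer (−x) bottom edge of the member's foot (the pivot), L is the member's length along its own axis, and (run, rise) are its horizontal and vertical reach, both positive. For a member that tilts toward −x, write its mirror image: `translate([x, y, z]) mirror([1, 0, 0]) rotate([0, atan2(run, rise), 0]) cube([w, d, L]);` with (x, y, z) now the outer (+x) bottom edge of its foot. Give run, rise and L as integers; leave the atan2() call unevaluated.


translate([189, 0, 648]) cube([94, 1072, 63]);
translate([0, 90, 0]) rotate([0, atan2(189, 648), 0]) cube([25, 36, 675]);
translate([472, 90, 0]) mirror([1, 0, 0]) rotate([0, atan2(189, 648), 0]) cube([25, 36, 675]);
translate([0, 946, 0]) rotate([0, atan2(189, 648), 0]) cube([25, 36, 675]);
translate([472, 946, 0]) mirror([1, 0, 0]) rotate([0, atan2(189, 648), 0]) cube([25, 36, 675]);
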